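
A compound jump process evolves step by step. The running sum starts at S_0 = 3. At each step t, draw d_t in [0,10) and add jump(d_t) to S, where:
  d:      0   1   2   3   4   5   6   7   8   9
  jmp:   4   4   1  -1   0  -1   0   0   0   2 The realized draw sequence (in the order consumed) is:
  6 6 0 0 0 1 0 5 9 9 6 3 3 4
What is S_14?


24

t=0: S=3, d=6, jump=0, S_1=3
t=1: S=3, d=6, jump=0, S_2=3
t=2: S=3, d=0, jump=4, S_3=7
t=3: S=7, d=0, jump=4, S_4=11
t=4: S=11, d=0, jump=4, S_5=15
t=5: S=15, d=1, jump=4, S_6=19
t=6: S=19, d=0, jump=4, S_7=23
t=7: S=23, d=5, jump=-1, S_8=22
t=8: S=22, d=9, jump=2, S_9=24
t=9: S=24, d=9, jump=2, S_10=26
t=10: S=26, d=6, jump=0, S_11=26
t=11: S=26, d=3, jump=-1, S_12=25
t=12: S=25, d=3, jump=-1, S_13=24
t=13: S=24, d=4, jump=0, S_14=24


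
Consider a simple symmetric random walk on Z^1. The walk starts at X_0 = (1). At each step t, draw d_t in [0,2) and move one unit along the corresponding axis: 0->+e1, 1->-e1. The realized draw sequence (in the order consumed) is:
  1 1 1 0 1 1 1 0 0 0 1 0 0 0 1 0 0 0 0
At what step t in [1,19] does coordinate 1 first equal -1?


2

t=0: X=(1), d=1 → -e1, X_1=(0)
t=1: X=(0), d=1 → -e1, X_2=(-1)
t=2: X=(-1), d=1 → -e1, X_3=(-2)
t=3: X=(-2), d=0 → +e1, X_4=(-1)
t=4: X=(-1), d=1 → -e1, X_5=(-2)
t=5: X=(-2), d=1 → -e1, X_6=(-3)
t=6: X=(-3), d=1 → -e1, X_7=(-4)
t=7: X=(-4), d=0 → +e1, X_8=(-3)
t=8: X=(-3), d=0 → +e1, X_9=(-2)
t=9: X=(-2), d=0 → +e1, X_10=(-1)
t=10: X=(-1), d=1 → -e1, X_11=(-2)
t=11: X=(-2), d=0 → +e1, X_12=(-1)
t=12: X=(-1), d=0 → +e1, X_13=(0)
t=13: X=(0), d=0 → +e1, X_14=(1)
t=14: X=(1), d=1 → -e1, X_15=(0)
t=15: X=(0), d=0 → +e1, X_16=(1)
t=16: X=(1), d=0 → +e1, X_17=(2)
t=17: X=(2), d=0 → +e1, X_18=(3)
t=18: X=(3), d=0 → +e1, X_19=(4)


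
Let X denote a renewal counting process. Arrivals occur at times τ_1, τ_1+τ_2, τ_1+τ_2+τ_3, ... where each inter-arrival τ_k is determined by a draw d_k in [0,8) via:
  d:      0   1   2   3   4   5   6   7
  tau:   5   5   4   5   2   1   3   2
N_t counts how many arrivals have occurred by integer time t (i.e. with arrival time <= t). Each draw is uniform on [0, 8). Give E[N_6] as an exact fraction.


Inter-arrival values over d=0..7: [5, 5, 4, 5, 2, 1, 3, 2]
Each d has probability 1/8, so the pmf of τ is: f(1) = 1/8, f(2) = 1/4, f(3) = 1/8, f(4) = 1/8, f(5) = 3/8
Renewal equation for m(n) = E[N_n]: condition on τ_1 = k (if k <= n, one arrival plus a fresh copy on the remaining n−k steps): m(n) = F(n) + Σ_{k<=n} f(k)·m(n−k), where F(n) = P(τ <= n) and m(0) = 0
m(1) = F(1) = 1/8
m(2) = F(2) + f(1)·m(1) = 3/8 + 1/8·1/8 = 25/64
m(3) = F(3) + f(1)·m(2) + f(2)·m(1) = 1/2 + 1/8·25/64 + 1/4·1/8 = 297/512
m(4) = F(4) + f(1)·m(3) + f(2)·m(2) + f(3)·m(1) = 5/8 + 1/8·297/512 + 1/4·25/64 + 1/8·1/8 = 3321/4096
m(5) = F(5) + f(1)·m(4) + f(2)·m(3) + f(3)·m(2) + f(4)·m(1) = 1 + 1/8·3321/4096 + 1/4·297/512 + 1/8·25/64 + 1/8·1/8 = 42953/32768
m(6) = F(6) + f(1)·m(5) + f(2)·m(4) + f(3)·m(3) + f(4)·m(2) + f(5)·m(1) = 1 + 1/8·42953/32768 + 1/4·3321/4096 + 1/8·297/512 + 1/8·25/64 + 3/8·1/8 = 402329/262144
E[N_6] = m(6) = 402329/262144

402329/262144


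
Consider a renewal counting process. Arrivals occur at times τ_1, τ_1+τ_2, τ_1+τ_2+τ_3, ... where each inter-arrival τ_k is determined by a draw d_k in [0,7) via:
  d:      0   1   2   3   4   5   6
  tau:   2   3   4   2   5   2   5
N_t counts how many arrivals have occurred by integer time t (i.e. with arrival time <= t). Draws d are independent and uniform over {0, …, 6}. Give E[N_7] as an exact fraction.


Inter-arrival values over d=0..6: [2, 3, 4, 2, 5, 2, 5]
Each d has probability 1/7, so the pmf of τ is: f(2) = 3/7, f(3) = 1/7, f(4) = 1/7, f(5) = 2/7
Renewal equation for m(n) = E[N_n]: condition on τ_1 = k (if k <= n, one arrival plus a fresh copy on the remaining n−k steps): m(n) = F(n) + Σ_{k<=n} f(k)·m(n−k), where F(n) = P(τ <= n) and m(0) = 0
m(1) = F(1) = 0
m(2) = F(2) = 3/7
m(3) = F(3) = 4/7
m(4) = F(4) + f(2)·m(2) = 5/7 + 3/7·3/7 = 44/49
m(5) = F(5) + f(2)·m(3) + f(3)·m(2) = 1 + 3/7·4/7 + 1/7·3/7 = 64/49
m(6) = F(6) + f(2)·m(4) + f(3)·m(3) + f(4)·m(2) = 1 + 3/7·44/49 + 1/7·4/7 + 1/7·3/7 = 524/343
m(7) = F(7) + f(2)·m(5) + f(3)·m(4) + f(4)·m(3) + f(5)·m(2) = 1 + 3/7·64/49 + 1/7·44/49 + 1/7·4/7 + 2/7·3/7 = 649/343
E[N_7] = m(7) = 649/343

649/343


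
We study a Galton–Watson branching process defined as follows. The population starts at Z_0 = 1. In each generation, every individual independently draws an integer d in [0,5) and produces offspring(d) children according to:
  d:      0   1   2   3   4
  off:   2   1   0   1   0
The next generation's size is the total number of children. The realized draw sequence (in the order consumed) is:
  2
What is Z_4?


gen 0: Z_0=1, draws=[2], offspring=[0], Z_1=0
gen 1: Z_1=0, draws=[], offspring=[], Z_2=0
gen 2: Z_2=0, draws=[], offspring=[], Z_3=0
gen 3: Z_3=0, draws=[], offspring=[], Z_4=0

0


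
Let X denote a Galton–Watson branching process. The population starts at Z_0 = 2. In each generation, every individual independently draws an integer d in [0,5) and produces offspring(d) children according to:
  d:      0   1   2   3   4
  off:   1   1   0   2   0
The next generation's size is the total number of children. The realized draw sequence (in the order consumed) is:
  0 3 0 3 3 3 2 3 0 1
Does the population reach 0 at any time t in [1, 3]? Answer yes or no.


no

gen 0: Z_0=2, draws=[0, 3], offspring=[1, 2], Z_1=3
gen 1: Z_1=3, draws=[0, 3, 3], offspring=[1, 2, 2], Z_2=5
gen 2: Z_2=5, draws=[3, 2, 3, 0, 1], offspring=[2, 0, 2, 1, 1], Z_3=6


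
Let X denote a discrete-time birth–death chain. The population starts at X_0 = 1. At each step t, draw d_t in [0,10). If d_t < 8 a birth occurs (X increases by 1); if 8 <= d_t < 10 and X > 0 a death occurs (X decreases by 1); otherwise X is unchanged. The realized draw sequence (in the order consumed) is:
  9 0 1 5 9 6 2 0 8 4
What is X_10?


t=0: X=1, d=9 → death, X_1=0
t=1: X=0, d=0 → birth, X_2=1
t=2: X=1, d=1 → birth, X_3=2
t=3: X=2, d=5 → birth, X_4=3
t=4: X=3, d=9 → death, X_5=2
t=5: X=2, d=6 → birth, X_6=3
t=6: X=3, d=2 → birth, X_7=4
t=7: X=4, d=0 → birth, X_8=5
t=8: X=5, d=8 → death, X_9=4
t=9: X=4, d=4 → birth, X_10=5

5


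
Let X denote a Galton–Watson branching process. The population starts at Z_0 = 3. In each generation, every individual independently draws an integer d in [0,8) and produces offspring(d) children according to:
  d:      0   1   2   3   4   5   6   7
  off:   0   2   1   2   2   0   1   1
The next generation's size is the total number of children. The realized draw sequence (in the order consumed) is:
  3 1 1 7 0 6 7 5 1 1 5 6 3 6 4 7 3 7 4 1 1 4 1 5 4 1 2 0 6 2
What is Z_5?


13

gen 0: Z_0=3, draws=[3, 1, 1], offspring=[2, 2, 2], Z_1=6
gen 1: Z_1=6, draws=[7, 0, 6, 7, 5, 1], offspring=[1, 0, 1, 1, 0, 2], Z_2=5
gen 2: Z_2=5, draws=[1, 5, 6, 3, 6], offspring=[2, 0, 1, 2, 1], Z_3=6
gen 3: Z_3=6, draws=[4, 7, 3, 7, 4, 1], offspring=[2, 1, 2, 1, 2, 2], Z_4=10
gen 4: Z_4=10, draws=[1, 4, 1, 5, 4, 1, 2, 0, 6, 2], offspring=[2, 2, 2, 0, 2, 2, 1, 0, 1, 1], Z_5=13


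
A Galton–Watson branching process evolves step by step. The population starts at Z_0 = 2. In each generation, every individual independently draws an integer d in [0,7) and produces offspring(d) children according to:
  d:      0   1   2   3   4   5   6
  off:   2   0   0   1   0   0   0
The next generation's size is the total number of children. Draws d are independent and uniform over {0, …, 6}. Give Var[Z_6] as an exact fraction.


369350280/13841287201

Outcome values over d=0..6: [2, 0, 0, 1, 0, 0, 0]
Σy = 3, Σy² = 5, M = 7
μ = 3/7 = 3/7,  σ² = 5/7 − (3/7)² = 26/49
V_0 = 0, E_0 = 2
V_1 = 26/49·E_0 + (3/7)²·V_0 = 52/49;  E_1 = 6/7
V_2 = 26/49·E_1 + (3/7)²·V_1 = 1560/2401;  E_2 = 18/49
V_3 = 26/49·E_2 + (3/7)²·V_2 = 36972/117649;  E_3 = 54/343
V_4 = 26/49·E_3 + (3/7)²·V_3 = 814320/5764801;  E_4 = 162/2401
V_5 = 26/49·E_4 + (3/7)²·V_4 = 17441892/282475249;  E_5 = 486/16807
V_6 = 26/49·E_5 + (3/7)²·V_5 = 369350280/13841287201;  E_6 = 1458/117649


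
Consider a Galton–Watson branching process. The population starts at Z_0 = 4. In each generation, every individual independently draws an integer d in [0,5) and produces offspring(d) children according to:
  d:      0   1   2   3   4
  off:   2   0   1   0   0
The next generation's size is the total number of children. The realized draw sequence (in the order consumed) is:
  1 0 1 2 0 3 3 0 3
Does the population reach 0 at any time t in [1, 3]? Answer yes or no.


no

gen 0: Z_0=4, draws=[1, 0, 1, 2], offspring=[0, 2, 0, 1], Z_1=3
gen 1: Z_1=3, draws=[0, 3, 3], offspring=[2, 0, 0], Z_2=2
gen 2: Z_2=2, draws=[0, 3], offspring=[2, 0], Z_3=2


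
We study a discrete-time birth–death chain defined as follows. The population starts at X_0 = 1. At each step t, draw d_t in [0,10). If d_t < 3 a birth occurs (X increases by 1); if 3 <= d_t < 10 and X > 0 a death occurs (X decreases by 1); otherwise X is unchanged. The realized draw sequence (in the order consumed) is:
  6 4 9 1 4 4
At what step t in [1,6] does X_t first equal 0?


1

t=0: X=1, d=6 → death, X_1=0
t=1: X=0, d=4 → hold, X_2=0
t=2: X=0, d=9 → hold, X_3=0
t=3: X=0, d=1 → birth, X_4=1
t=4: X=1, d=4 → death, X_5=0
t=5: X=0, d=4 → hold, X_6=0


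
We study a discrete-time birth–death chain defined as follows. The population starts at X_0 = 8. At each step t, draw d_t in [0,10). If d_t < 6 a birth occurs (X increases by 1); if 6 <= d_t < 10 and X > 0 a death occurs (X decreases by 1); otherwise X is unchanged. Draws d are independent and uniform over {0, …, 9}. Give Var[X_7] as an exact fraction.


X can drop by at most 1 per step and X_0 = 8 > T = 7, so X_t >= 8 − t >= 1 > 0 for every t <= 7: the floor at 0 (the 'and X > 0' condition) never binds. Hence X_7 = X_0 + Σ_{t<7} Y_t with i.i.d. increments Y_t = y(d_t) ∈ {+1, −1, 0}.
Outcome values over d=0..9: [1, 1, 1, 1, 1, 1, -1, -1, -1, -1]
Σy = 2, Σy² = 10, M = 10
μ = 2/10 = 1/5,  σ² = 10/10 − (1/5)² = 24/25
Independent increments: Var[X_7] = 7·σ² = 7·(24/25) = 168/25

168/25


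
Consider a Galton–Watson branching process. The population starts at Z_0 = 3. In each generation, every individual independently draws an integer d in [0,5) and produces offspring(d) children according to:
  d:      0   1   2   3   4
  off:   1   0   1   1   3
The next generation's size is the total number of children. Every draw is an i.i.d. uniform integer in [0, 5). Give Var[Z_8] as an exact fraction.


Outcome values over d=0..4: [1, 0, 1, 1, 3]
Σy = 6, Σy² = 12, M = 5
μ = 6/5 = 6/5,  σ² = 12/5 − (6/5)² = 24/25
V_0 = 0, E_0 = 3
V_1 = 24/25·E_0 + (6/5)²·V_0 = 72/25;  E_1 = 18/5
V_2 = 24/25·E_1 + (6/5)²·V_1 = 4752/625;  E_2 = 108/25
V_3 = 24/25·E_2 + (6/5)²·V_2 = 235872/15625;  E_3 = 648/125
V_4 = 24/25·E_3 + (6/5)²·V_3 = 10435392/390625;  E_4 = 3888/625
V_5 = 24/25·E_4 + (6/5)²·V_4 = 433994112/9765625;  E_5 = 23328/3125
V_6 = 24/25·E_5 + (6/5)²·V_5 = 17373388032/244140625;  E_6 = 139968/15625
V_7 = 24/25·E_6 + (6/5)²·V_6 = 677929969152/6103515625;  E_7 = 839808/78125
V_8 = 24/25·E_7 + (6/5)²·V_7 = 25980118889472/152587890625;  E_8 = 5038848/390625

25980118889472/152587890625


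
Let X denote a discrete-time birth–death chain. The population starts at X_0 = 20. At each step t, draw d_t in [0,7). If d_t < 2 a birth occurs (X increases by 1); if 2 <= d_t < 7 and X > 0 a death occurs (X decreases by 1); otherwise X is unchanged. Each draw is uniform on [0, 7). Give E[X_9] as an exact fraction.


X can drop by at most 1 per step and X_0 = 20 > T = 9, so X_t >= 20 − t >= 11 > 0 for every t <= 9: the floor at 0 (the 'and X > 0' condition) never binds. Hence X_9 = X_0 + Σ_{t<9} Y_t with i.i.d. increments Y_t = y(d_t) ∈ {+1, −1, 0}.
Outcome values over d=0..6: [1, 1, -1, -1, -1, -1, -1]
Σy = -3, Σy² = 7, M = 7
μ = -3/7 = -3/7,  σ² = 7/7 − (-3/7)² = 40/49
E[X_9] = 20 + 9·(-3/7) = 113/7

113/7


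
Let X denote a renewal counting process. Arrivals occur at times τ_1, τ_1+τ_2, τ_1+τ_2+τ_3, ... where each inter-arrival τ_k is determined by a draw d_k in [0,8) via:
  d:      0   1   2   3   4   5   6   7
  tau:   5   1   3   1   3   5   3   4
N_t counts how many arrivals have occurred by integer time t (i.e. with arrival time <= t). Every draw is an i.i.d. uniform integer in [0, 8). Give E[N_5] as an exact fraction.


Inter-arrival values over d=0..7: [5, 1, 3, 1, 3, 5, 3, 4]
Each d has probability 1/8, so the pmf of τ is: f(1) = 1/4, f(3) = 3/8, f(4) = 1/8, f(5) = 1/4
Renewal equation for m(n) = E[N_n]: condition on τ_1 = k (if k <= n, one arrival plus a fresh copy on the remaining n−k steps): m(n) = F(n) + Σ_{k<=n} f(k)·m(n−k), where F(n) = P(τ <= n) and m(0) = 0
m(1) = F(1) = 1/4
m(2) = F(2) + f(1)·m(1) = 1/4 + 1/4·1/4 = 5/16
m(3) = F(3) + f(1)·m(2) = 5/8 + 1/4·5/16 = 45/64
m(4) = F(4) + f(1)·m(3) + f(3)·m(1) = 3/4 + 1/4·45/64 + 3/8·1/4 = 261/256
m(5) = F(5) + f(1)·m(4) + f(3)·m(2) + f(4)·m(1) = 1 + 1/4·261/256 + 3/8·5/16 + 1/8·1/4 = 1437/1024
E[N_5] = m(5) = 1437/1024

1437/1024


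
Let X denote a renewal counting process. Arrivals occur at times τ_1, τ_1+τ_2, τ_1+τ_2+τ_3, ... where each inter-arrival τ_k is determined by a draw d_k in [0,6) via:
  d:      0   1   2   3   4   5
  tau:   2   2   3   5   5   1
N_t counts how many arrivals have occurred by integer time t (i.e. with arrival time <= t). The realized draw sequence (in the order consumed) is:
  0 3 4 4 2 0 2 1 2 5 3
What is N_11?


draw d_1=0: τ_1=2, arrival time A_1=2
draw d_2=3: τ_2=5, arrival time A_2=7
draw d_3=4: τ_3=5, arrival time A_3=12
draw d_4=4: τ_4=5, arrival time A_4=17
draw d_5=2: τ_5=3, arrival time A_5=20
draw d_6=0: τ_6=2, arrival time A_6=22
draw d_7=2: τ_7=3, arrival time A_7=25
draw d_8=1: τ_8=2, arrival time A_8=27
draw d_9=2: τ_9=3, arrival time A_9=30
draw d_10=5: τ_10=1, arrival time A_10=31
draw d_11=3: τ_11=5, arrival time A_11=36
N_t over t=0..11: 0:0 1:0 2:1 3:1 4:1 5:1 6:1 7:2 8:2 9:2 10:2 11:2

2


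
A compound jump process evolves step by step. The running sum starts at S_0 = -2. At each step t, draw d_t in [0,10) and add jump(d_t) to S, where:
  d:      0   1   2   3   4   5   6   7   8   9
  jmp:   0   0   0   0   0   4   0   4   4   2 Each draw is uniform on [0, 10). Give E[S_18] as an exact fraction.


Outcome values over d=0..9: [0, 0, 0, 0, 0, 4, 0, 4, 4, 2]
Σy = 14, Σy² = 52, M = 10
μ = 14/10 = 7/5,  σ² = 52/10 − (7/5)² = 81/25
E[S_18] = -2 + 18·(7/5) = 116/5

116/5


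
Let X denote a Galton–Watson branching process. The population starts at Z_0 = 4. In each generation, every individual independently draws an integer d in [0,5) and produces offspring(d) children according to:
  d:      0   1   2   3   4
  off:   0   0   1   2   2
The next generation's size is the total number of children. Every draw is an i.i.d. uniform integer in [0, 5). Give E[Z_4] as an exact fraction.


4

Outcome values over d=0..4: [0, 0, 1, 2, 2]
Σy = 5, Σy² = 9, M = 5
μ = 5/5 = 1,  σ² = 9/5 − (1)² = 4/5
E[Z_0] = 4
E[Z_1] = 1·E[Z_0] = 4
E[Z_2] = 1·E[Z_1] = 4
E[Z_3] = 1·E[Z_2] = 4
E[Z_4] = 1·E[Z_3] = 4


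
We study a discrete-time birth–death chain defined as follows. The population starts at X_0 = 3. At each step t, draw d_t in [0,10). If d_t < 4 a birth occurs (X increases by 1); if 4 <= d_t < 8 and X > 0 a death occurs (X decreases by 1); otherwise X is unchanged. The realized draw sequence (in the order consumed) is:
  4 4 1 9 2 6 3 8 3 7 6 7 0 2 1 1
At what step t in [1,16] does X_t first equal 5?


t=0: X=3, d=4 → death, X_1=2
t=1: X=2, d=4 → death, X_2=1
t=2: X=1, d=1 → birth, X_3=2
t=3: X=2, d=9 → hold, X_4=2
t=4: X=2, d=2 → birth, X_5=3
t=5: X=3, d=6 → death, X_6=2
t=6: X=2, d=3 → birth, X_7=3
t=7: X=3, d=8 → hold, X_8=3
t=8: X=3, d=3 → birth, X_9=4
t=9: X=4, d=7 → death, X_10=3
t=10: X=3, d=6 → death, X_11=2
t=11: X=2, d=7 → death, X_12=1
t=12: X=1, d=0 → birth, X_13=2
t=13: X=2, d=2 → birth, X_14=3
t=14: X=3, d=1 → birth, X_15=4
t=15: X=4, d=1 → birth, X_16=5

16


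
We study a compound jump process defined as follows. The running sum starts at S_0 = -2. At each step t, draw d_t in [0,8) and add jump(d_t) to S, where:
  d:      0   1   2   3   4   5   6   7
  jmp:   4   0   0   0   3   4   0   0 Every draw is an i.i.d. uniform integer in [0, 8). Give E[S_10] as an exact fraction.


47/4

Outcome values over d=0..7: [4, 0, 0, 0, 3, 4, 0, 0]
Σy = 11, Σy² = 41, M = 8
μ = 11/8 = 11/8,  σ² = 41/8 − (11/8)² = 207/64
E[S_10] = -2 + 10·(11/8) = 47/4


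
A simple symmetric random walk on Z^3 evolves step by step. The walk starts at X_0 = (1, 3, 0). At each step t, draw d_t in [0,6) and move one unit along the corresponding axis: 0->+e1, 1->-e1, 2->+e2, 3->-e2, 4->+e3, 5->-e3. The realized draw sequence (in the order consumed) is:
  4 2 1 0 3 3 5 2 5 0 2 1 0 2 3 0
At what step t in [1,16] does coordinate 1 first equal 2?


t=0: X=(1, 3, 0), d=4 → +e3, X_1=(1, 3, 1)
t=1: X=(1, 3, 1), d=2 → +e2, X_2=(1, 4, 1)
t=2: X=(1, 4, 1), d=1 → -e1, X_3=(0, 4, 1)
t=3: X=(0, 4, 1), d=0 → +e1, X_4=(1, 4, 1)
t=4: X=(1, 4, 1), d=3 → -e2, X_5=(1, 3, 1)
t=5: X=(1, 3, 1), d=3 → -e2, X_6=(1, 2, 1)
t=6: X=(1, 2, 1), d=5 → -e3, X_7=(1, 2, 0)
t=7: X=(1, 2, 0), d=2 → +e2, X_8=(1, 3, 0)
t=8: X=(1, 3, 0), d=5 → -e3, X_9=(1, 3, -1)
t=9: X=(1, 3, -1), d=0 → +e1, X_10=(2, 3, -1)
t=10: X=(2, 3, -1), d=2 → +e2, X_11=(2, 4, -1)
t=11: X=(2, 4, -1), d=1 → -e1, X_12=(1, 4, -1)
t=12: X=(1, 4, -1), d=0 → +e1, X_13=(2, 4, -1)
t=13: X=(2, 4, -1), d=2 → +e2, X_14=(2, 5, -1)
t=14: X=(2, 5, -1), d=3 → -e2, X_15=(2, 4, -1)
t=15: X=(2, 4, -1), d=0 → +e1, X_16=(3, 4, -1)

10


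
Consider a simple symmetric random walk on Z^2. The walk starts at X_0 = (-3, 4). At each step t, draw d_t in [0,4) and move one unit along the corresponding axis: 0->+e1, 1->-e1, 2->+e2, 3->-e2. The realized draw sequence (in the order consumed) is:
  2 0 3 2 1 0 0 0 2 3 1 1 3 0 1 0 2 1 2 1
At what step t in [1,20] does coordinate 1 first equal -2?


2

t=0: X=(-3, 4), d=2 → +e2, X_1=(-3, 5)
t=1: X=(-3, 5), d=0 → +e1, X_2=(-2, 5)
t=2: X=(-2, 5), d=3 → -e2, X_3=(-2, 4)
t=3: X=(-2, 4), d=2 → +e2, X_4=(-2, 5)
t=4: X=(-2, 5), d=1 → -e1, X_5=(-3, 5)
t=5: X=(-3, 5), d=0 → +e1, X_6=(-2, 5)
t=6: X=(-2, 5), d=0 → +e1, X_7=(-1, 5)
t=7: X=(-1, 5), d=0 → +e1, X_8=(0, 5)
t=8: X=(0, 5), d=2 → +e2, X_9=(0, 6)
t=9: X=(0, 6), d=3 → -e2, X_10=(0, 5)
t=10: X=(0, 5), d=1 → -e1, X_11=(-1, 5)
t=11: X=(-1, 5), d=1 → -e1, X_12=(-2, 5)
t=12: X=(-2, 5), d=3 → -e2, X_13=(-2, 4)
t=13: X=(-2, 4), d=0 → +e1, X_14=(-1, 4)
t=14: X=(-1, 4), d=1 → -e1, X_15=(-2, 4)
t=15: X=(-2, 4), d=0 → +e1, X_16=(-1, 4)
t=16: X=(-1, 4), d=2 → +e2, X_17=(-1, 5)
t=17: X=(-1, 5), d=1 → -e1, X_18=(-2, 5)
t=18: X=(-2, 5), d=2 → +e2, X_19=(-2, 6)
t=19: X=(-2, 6), d=1 → -e1, X_20=(-3, 6)


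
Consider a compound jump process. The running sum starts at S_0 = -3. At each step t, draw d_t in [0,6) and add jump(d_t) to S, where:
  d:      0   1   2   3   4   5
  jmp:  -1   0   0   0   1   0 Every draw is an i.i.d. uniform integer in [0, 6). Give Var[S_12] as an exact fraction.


Outcome values over d=0..5: [-1, 0, 0, 0, 1, 0]
Σy = 0, Σy² = 2, M = 6
μ = 0/6 = 0,  σ² = 2/6 − (0)² = 1/3
Independent increments: Var[S_12] = 12·σ² = 12·(1/3) = 4

4


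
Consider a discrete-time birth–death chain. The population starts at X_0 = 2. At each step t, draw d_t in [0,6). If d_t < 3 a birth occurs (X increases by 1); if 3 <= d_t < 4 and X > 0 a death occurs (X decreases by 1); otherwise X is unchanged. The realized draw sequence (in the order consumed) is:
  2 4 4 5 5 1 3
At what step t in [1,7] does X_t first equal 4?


6

t=0: X=2, d=2 → birth, X_1=3
t=1: X=3, d=4 → hold, X_2=3
t=2: X=3, d=4 → hold, X_3=3
t=3: X=3, d=5 → hold, X_4=3
t=4: X=3, d=5 → hold, X_5=3
t=5: X=3, d=1 → birth, X_6=4
t=6: X=4, d=3 → death, X_7=3


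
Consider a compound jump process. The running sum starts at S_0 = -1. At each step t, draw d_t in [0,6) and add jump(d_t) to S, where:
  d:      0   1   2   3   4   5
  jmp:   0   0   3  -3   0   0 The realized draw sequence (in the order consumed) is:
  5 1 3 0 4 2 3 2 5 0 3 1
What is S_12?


t=0: S=-1, d=5, jump=0, S_1=-1
t=1: S=-1, d=1, jump=0, S_2=-1
t=2: S=-1, d=3, jump=-3, S_3=-4
t=3: S=-4, d=0, jump=0, S_4=-4
t=4: S=-4, d=4, jump=0, S_5=-4
t=5: S=-4, d=2, jump=3, S_6=-1
t=6: S=-1, d=3, jump=-3, S_7=-4
t=7: S=-4, d=2, jump=3, S_8=-1
t=8: S=-1, d=5, jump=0, S_9=-1
t=9: S=-1, d=0, jump=0, S_10=-1
t=10: S=-1, d=3, jump=-3, S_11=-4
t=11: S=-4, d=1, jump=0, S_12=-4

-4


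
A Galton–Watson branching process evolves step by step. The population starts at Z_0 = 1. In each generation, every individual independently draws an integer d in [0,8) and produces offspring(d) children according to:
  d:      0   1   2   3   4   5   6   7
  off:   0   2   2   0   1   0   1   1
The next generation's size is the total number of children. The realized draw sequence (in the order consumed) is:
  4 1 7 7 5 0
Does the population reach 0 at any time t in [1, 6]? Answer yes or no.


yes

gen 0: Z_0=1, draws=[4], offspring=[1], Z_1=1
gen 1: Z_1=1, draws=[1], offspring=[2], Z_2=2
gen 2: Z_2=2, draws=[7, 7], offspring=[1, 1], Z_3=2
gen 3: Z_3=2, draws=[5, 0], offspring=[0, 0], Z_4=0
gen 4: Z_4=0, draws=[], offspring=[], Z_5=0
gen 5: Z_5=0, draws=[], offspring=[], Z_6=0


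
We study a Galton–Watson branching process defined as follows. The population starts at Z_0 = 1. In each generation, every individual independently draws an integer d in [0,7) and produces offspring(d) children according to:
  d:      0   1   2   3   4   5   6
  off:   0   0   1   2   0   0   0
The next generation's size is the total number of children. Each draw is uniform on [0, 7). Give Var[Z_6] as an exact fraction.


184675140/13841287201

Outcome values over d=0..6: [0, 0, 1, 2, 0, 0, 0]
Σy = 3, Σy² = 5, M = 7
μ = 3/7 = 3/7,  σ² = 5/7 − (3/7)² = 26/49
V_0 = 0, E_0 = 1
V_1 = 26/49·E_0 + (3/7)²·V_0 = 26/49;  E_1 = 3/7
V_2 = 26/49·E_1 + (3/7)²·V_1 = 780/2401;  E_2 = 9/49
V_3 = 26/49·E_2 + (3/7)²·V_2 = 18486/117649;  E_3 = 27/343
V_4 = 26/49·E_3 + (3/7)²·V_3 = 407160/5764801;  E_4 = 81/2401
V_5 = 26/49·E_4 + (3/7)²·V_4 = 8720946/282475249;  E_5 = 243/16807
V_6 = 26/49·E_5 + (3/7)²·V_5 = 184675140/13841287201;  E_6 = 729/117649


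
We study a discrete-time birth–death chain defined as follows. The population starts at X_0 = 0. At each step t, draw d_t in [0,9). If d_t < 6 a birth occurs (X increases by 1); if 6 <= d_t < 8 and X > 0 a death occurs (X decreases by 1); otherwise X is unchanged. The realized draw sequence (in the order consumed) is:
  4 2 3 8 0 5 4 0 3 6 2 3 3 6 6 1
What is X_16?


9

t=0: X=0, d=4 → birth, X_1=1
t=1: X=1, d=2 → birth, X_2=2
t=2: X=2, d=3 → birth, X_3=3
t=3: X=3, d=8 → hold, X_4=3
t=4: X=3, d=0 → birth, X_5=4
t=5: X=4, d=5 → birth, X_6=5
t=6: X=5, d=4 → birth, X_7=6
t=7: X=6, d=0 → birth, X_8=7
t=8: X=7, d=3 → birth, X_9=8
t=9: X=8, d=6 → death, X_10=7
t=10: X=7, d=2 → birth, X_11=8
t=11: X=8, d=3 → birth, X_12=9
t=12: X=9, d=3 → birth, X_13=10
t=13: X=10, d=6 → death, X_14=9
t=14: X=9, d=6 → death, X_15=8
t=15: X=8, d=1 → birth, X_16=9


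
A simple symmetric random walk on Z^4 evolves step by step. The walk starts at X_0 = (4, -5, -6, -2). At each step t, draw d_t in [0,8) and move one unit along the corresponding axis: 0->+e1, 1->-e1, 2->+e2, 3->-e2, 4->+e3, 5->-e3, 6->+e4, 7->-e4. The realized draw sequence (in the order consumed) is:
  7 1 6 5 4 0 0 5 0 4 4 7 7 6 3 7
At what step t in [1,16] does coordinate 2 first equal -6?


t=0: X=(4, -5, -6, -2), d=7 → -e4, X_1=(4, -5, -6, -3)
t=1: X=(4, -5, -6, -3), d=1 → -e1, X_2=(3, -5, -6, -3)
t=2: X=(3, -5, -6, -3), d=6 → +e4, X_3=(3, -5, -6, -2)
t=3: X=(3, -5, -6, -2), d=5 → -e3, X_4=(3, -5, -7, -2)
t=4: X=(3, -5, -7, -2), d=4 → +e3, X_5=(3, -5, -6, -2)
t=5: X=(3, -5, -6, -2), d=0 → +e1, X_6=(4, -5, -6, -2)
t=6: X=(4, -5, -6, -2), d=0 → +e1, X_7=(5, -5, -6, -2)
t=7: X=(5, -5, -6, -2), d=5 → -e3, X_8=(5, -5, -7, -2)
t=8: X=(5, -5, -7, -2), d=0 → +e1, X_9=(6, -5, -7, -2)
t=9: X=(6, -5, -7, -2), d=4 → +e3, X_10=(6, -5, -6, -2)
t=10: X=(6, -5, -6, -2), d=4 → +e3, X_11=(6, -5, -5, -2)
t=11: X=(6, -5, -5, -2), d=7 → -e4, X_12=(6, -5, -5, -3)
t=12: X=(6, -5, -5, -3), d=7 → -e4, X_13=(6, -5, -5, -4)
t=13: X=(6, -5, -5, -4), d=6 → +e4, X_14=(6, -5, -5, -3)
t=14: X=(6, -5, -5, -3), d=3 → -e2, X_15=(6, -6, -5, -3)
t=15: X=(6, -6, -5, -3), d=7 → -e4, X_16=(6, -6, -5, -4)

15


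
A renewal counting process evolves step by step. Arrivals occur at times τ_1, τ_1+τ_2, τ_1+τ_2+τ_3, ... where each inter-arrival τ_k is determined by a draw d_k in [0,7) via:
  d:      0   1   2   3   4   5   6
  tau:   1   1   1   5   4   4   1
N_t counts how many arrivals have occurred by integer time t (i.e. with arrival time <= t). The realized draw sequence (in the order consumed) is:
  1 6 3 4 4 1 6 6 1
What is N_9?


3

draw d_1=1: τ_1=1, arrival time A_1=1
draw d_2=6: τ_2=1, arrival time A_2=2
draw d_3=3: τ_3=5, arrival time A_3=7
draw d_4=4: τ_4=4, arrival time A_4=11
draw d_5=4: τ_5=4, arrival time A_5=15
draw d_6=1: τ_6=1, arrival time A_6=16
draw d_7=6: τ_7=1, arrival time A_7=17
draw d_8=6: τ_8=1, arrival time A_8=18
draw d_9=1: τ_9=1, arrival time A_9=19
N_t over t=0..9: 0:0 1:1 2:2 3:2 4:2 5:2 6:2 7:3 8:3 9:3


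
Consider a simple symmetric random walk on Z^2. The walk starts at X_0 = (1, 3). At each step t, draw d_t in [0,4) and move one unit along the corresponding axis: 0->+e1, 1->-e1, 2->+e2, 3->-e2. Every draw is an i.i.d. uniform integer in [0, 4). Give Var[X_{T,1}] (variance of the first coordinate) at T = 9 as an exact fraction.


Outcome values over d=0..3: [1, -1, 0, 0]
Σy = 0, Σy² = 2, M = 4
μ = 0/4 = 0,  σ² = 2/4 − (0)² = 1/2
Independent increments: Var[X_9] = 9·σ² = 9·(1/2) = 9/2

9/2


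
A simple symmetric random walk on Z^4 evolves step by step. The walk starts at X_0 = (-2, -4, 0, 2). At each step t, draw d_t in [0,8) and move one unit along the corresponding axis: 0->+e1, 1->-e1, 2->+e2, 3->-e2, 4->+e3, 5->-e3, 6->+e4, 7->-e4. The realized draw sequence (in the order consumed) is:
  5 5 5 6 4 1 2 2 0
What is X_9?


(-2, -2, -2, 3)

t=0: X=(-2, -4, 0, 2), d=5 → -e3, X_1=(-2, -4, -1, 2)
t=1: X=(-2, -4, -1, 2), d=5 → -e3, X_2=(-2, -4, -2, 2)
t=2: X=(-2, -4, -2, 2), d=5 → -e3, X_3=(-2, -4, -3, 2)
t=3: X=(-2, -4, -3, 2), d=6 → +e4, X_4=(-2, -4, -3, 3)
t=4: X=(-2, -4, -3, 3), d=4 → +e3, X_5=(-2, -4, -2, 3)
t=5: X=(-2, -4, -2, 3), d=1 → -e1, X_6=(-3, -4, -2, 3)
t=6: X=(-3, -4, -2, 3), d=2 → +e2, X_7=(-3, -3, -2, 3)
t=7: X=(-3, -3, -2, 3), d=2 → +e2, X_8=(-3, -2, -2, 3)
t=8: X=(-3, -2, -2, 3), d=0 → +e1, X_9=(-2, -2, -2, 3)


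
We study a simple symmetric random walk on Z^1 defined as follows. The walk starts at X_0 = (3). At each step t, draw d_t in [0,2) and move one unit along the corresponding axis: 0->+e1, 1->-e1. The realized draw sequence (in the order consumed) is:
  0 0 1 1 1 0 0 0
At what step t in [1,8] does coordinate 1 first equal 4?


1

t=0: X=(3), d=0 → +e1, X_1=(4)
t=1: X=(4), d=0 → +e1, X_2=(5)
t=2: X=(5), d=1 → -e1, X_3=(4)
t=3: X=(4), d=1 → -e1, X_4=(3)
t=4: X=(3), d=1 → -e1, X_5=(2)
t=5: X=(2), d=0 → +e1, X_6=(3)
t=6: X=(3), d=0 → +e1, X_7=(4)
t=7: X=(4), d=0 → +e1, X_8=(5)


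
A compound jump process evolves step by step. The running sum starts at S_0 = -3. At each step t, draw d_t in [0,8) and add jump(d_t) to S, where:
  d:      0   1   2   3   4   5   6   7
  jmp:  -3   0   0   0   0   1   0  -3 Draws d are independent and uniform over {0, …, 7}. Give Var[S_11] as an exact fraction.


Outcome values over d=0..7: [-3, 0, 0, 0, 0, 1, 0, -3]
Σy = -5, Σy² = 19, M = 8
μ = -5/8 = -5/8,  σ² = 19/8 − (-5/8)² = 127/64
Independent increments: Var[S_11] = 11·σ² = 11·(127/64) = 1397/64

1397/64


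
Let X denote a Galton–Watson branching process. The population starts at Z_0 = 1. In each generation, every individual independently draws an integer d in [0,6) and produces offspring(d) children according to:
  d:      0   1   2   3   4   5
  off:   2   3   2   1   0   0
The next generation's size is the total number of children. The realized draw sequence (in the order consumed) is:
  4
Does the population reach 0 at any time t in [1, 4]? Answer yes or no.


yes

gen 0: Z_0=1, draws=[4], offspring=[0], Z_1=0
gen 1: Z_1=0, draws=[], offspring=[], Z_2=0
gen 2: Z_2=0, draws=[], offspring=[], Z_3=0
gen 3: Z_3=0, draws=[], offspring=[], Z_4=0


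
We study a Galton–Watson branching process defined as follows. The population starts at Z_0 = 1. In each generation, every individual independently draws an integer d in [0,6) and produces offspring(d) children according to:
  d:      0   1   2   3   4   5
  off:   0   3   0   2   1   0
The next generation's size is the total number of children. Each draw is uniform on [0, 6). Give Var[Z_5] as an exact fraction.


Outcome values over d=0..5: [0, 3, 0, 2, 1, 0]
Σy = 6, Σy² = 14, M = 6
μ = 6/6 = 1,  σ² = 14/6 − (1)² = 4/3
V_0 = 0, E_0 = 1
V_1 = 4/3·E_0 + (1)²·V_0 = 4/3;  E_1 = 1
V_2 = 4/3·E_1 + (1)²·V_1 = 8/3;  E_2 = 1
V_3 = 4/3·E_2 + (1)²·V_2 = 4;  E_3 = 1
V_4 = 4/3·E_3 + (1)²·V_3 = 16/3;  E_4 = 1
V_5 = 4/3·E_4 + (1)²·V_4 = 20/3;  E_5 = 1

20/3


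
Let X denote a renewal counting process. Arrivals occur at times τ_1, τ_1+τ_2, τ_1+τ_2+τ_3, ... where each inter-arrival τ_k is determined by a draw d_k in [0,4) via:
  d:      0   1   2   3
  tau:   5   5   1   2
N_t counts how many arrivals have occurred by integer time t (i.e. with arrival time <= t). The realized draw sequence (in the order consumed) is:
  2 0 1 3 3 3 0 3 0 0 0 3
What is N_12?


3

draw d_1=2: τ_1=1, arrival time A_1=1
draw d_2=0: τ_2=5, arrival time A_2=6
draw d_3=1: τ_3=5, arrival time A_3=11
draw d_4=3: τ_4=2, arrival time A_4=13
draw d_5=3: τ_5=2, arrival time A_5=15
draw d_6=3: τ_6=2, arrival time A_6=17
draw d_7=0: τ_7=5, arrival time A_7=22
draw d_8=3: τ_8=2, arrival time A_8=24
draw d_9=0: τ_9=5, arrival time A_9=29
draw d_10=0: τ_10=5, arrival time A_10=34
draw d_11=0: τ_11=5, arrival time A_11=39
draw d_12=3: τ_12=2, arrival time A_12=41
N_t over t=0..12: 0:0 1:1 2:1 3:1 4:1 5:1 6:2 7:2 8:2 9:2 10:2 11:3 12:3


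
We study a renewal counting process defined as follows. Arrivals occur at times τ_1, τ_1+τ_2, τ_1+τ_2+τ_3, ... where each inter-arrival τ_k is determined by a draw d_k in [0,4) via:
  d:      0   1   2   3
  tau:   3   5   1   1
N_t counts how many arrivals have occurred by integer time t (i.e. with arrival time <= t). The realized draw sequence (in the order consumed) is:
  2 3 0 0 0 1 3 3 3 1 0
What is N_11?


5

draw d_1=2: τ_1=1, arrival time A_1=1
draw d_2=3: τ_2=1, arrival time A_2=2
draw d_3=0: τ_3=3, arrival time A_3=5
draw d_4=0: τ_4=3, arrival time A_4=8
draw d_5=0: τ_5=3, arrival time A_5=11
draw d_6=1: τ_6=5, arrival time A_6=16
draw d_7=3: τ_7=1, arrival time A_7=17
draw d_8=3: τ_8=1, arrival time A_8=18
draw d_9=3: τ_9=1, arrival time A_9=19
draw d_10=1: τ_10=5, arrival time A_10=24
draw d_11=0: τ_11=3, arrival time A_11=27
N_t over t=0..11: 0:0 1:1 2:2 3:2 4:2 5:3 6:3 7:3 8:4 9:4 10:4 11:5


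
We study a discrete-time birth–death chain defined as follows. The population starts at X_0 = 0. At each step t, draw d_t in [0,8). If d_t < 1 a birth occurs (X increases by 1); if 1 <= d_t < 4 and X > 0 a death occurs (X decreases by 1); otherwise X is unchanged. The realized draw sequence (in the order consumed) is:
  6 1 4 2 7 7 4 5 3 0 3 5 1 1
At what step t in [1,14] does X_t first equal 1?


10

t=0: X=0, d=6 → hold, X_1=0
t=1: X=0, d=1 → hold, X_2=0
t=2: X=0, d=4 → hold, X_3=0
t=3: X=0, d=2 → hold, X_4=0
t=4: X=0, d=7 → hold, X_5=0
t=5: X=0, d=7 → hold, X_6=0
t=6: X=0, d=4 → hold, X_7=0
t=7: X=0, d=5 → hold, X_8=0
t=8: X=0, d=3 → hold, X_9=0
t=9: X=0, d=0 → birth, X_10=1
t=10: X=1, d=3 → death, X_11=0
t=11: X=0, d=5 → hold, X_12=0
t=12: X=0, d=1 → hold, X_13=0
t=13: X=0, d=1 → hold, X_14=0


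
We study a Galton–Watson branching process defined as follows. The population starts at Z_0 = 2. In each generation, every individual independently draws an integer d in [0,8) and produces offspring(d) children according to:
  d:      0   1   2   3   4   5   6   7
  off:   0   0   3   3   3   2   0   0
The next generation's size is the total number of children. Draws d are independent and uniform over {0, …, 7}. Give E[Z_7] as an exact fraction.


19487171/1048576

Outcome values over d=0..7: [0, 0, 3, 3, 3, 2, 0, 0]
Σy = 11, Σy² = 31, M = 8
μ = 11/8 = 11/8,  σ² = 31/8 − (11/8)² = 127/64
E[Z_0] = 2
E[Z_1] = 11/8·E[Z_0] = 11/4
E[Z_2] = 11/8·E[Z_1] = 121/32
E[Z_3] = 11/8·E[Z_2] = 1331/256
E[Z_4] = 11/8·E[Z_3] = 14641/2048
E[Z_5] = 11/8·E[Z_4] = 161051/16384
E[Z_6] = 11/8·E[Z_5] = 1771561/131072
E[Z_7] = 11/8·E[Z_6] = 19487171/1048576


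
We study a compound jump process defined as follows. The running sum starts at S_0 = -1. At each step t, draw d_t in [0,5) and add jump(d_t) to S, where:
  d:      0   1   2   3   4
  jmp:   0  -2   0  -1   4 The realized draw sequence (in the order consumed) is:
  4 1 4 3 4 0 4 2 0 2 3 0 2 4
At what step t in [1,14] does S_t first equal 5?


t=0: S=-1, d=4, jump=4, S_1=3
t=1: S=3, d=1, jump=-2, S_2=1
t=2: S=1, d=4, jump=4, S_3=5
t=3: S=5, d=3, jump=-1, S_4=4
t=4: S=4, d=4, jump=4, S_5=8
t=5: S=8, d=0, jump=0, S_6=8
t=6: S=8, d=4, jump=4, S_7=12
t=7: S=12, d=2, jump=0, S_8=12
t=8: S=12, d=0, jump=0, S_9=12
t=9: S=12, d=2, jump=0, S_10=12
t=10: S=12, d=3, jump=-1, S_11=11
t=11: S=11, d=0, jump=0, S_12=11
t=12: S=11, d=2, jump=0, S_13=11
t=13: S=11, d=4, jump=4, S_14=15

3


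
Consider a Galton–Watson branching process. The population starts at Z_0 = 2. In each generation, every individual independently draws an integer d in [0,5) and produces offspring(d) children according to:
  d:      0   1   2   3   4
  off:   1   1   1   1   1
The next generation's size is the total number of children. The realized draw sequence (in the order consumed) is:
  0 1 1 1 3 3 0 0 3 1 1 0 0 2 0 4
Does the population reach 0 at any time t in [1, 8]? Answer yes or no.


gen 0: Z_0=2, draws=[0, 1], offspring=[1, 1], Z_1=2
gen 1: Z_1=2, draws=[1, 1], offspring=[1, 1], Z_2=2
gen 2: Z_2=2, draws=[3, 3], offspring=[1, 1], Z_3=2
gen 3: Z_3=2, draws=[0, 0], offspring=[1, 1], Z_4=2
gen 4: Z_4=2, draws=[3, 1], offspring=[1, 1], Z_5=2
gen 5: Z_5=2, draws=[1, 0], offspring=[1, 1], Z_6=2
gen 6: Z_6=2, draws=[0, 2], offspring=[1, 1], Z_7=2
gen 7: Z_7=2, draws=[0, 4], offspring=[1, 1], Z_8=2

no


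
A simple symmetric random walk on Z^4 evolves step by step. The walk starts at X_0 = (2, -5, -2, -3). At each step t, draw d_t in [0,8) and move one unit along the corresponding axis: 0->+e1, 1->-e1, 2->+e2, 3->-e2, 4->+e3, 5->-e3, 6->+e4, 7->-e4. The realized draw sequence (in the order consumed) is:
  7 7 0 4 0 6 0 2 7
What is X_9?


t=0: X=(2, -5, -2, -3), d=7 → -e4, X_1=(2, -5, -2, -4)
t=1: X=(2, -5, -2, -4), d=7 → -e4, X_2=(2, -5, -2, -5)
t=2: X=(2, -5, -2, -5), d=0 → +e1, X_3=(3, -5, -2, -5)
t=3: X=(3, -5, -2, -5), d=4 → +e3, X_4=(3, -5, -1, -5)
t=4: X=(3, -5, -1, -5), d=0 → +e1, X_5=(4, -5, -1, -5)
t=5: X=(4, -5, -1, -5), d=6 → +e4, X_6=(4, -5, -1, -4)
t=6: X=(4, -5, -1, -4), d=0 → +e1, X_7=(5, -5, -1, -4)
t=7: X=(5, -5, -1, -4), d=2 → +e2, X_8=(5, -4, -1, -4)
t=8: X=(5, -4, -1, -4), d=7 → -e4, X_9=(5, -4, -1, -5)

(5, -4, -1, -5)


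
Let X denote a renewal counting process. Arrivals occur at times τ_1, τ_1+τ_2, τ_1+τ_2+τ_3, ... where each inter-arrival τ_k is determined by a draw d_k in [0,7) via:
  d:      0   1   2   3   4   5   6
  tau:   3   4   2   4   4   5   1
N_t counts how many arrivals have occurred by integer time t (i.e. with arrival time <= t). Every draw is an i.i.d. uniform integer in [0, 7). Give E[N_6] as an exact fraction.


182568/117649

Inter-arrival values over d=0..6: [3, 4, 2, 4, 4, 5, 1]
Each d has probability 1/7, so the pmf of τ is: f(1) = 1/7, f(2) = 1/7, f(3) = 1/7, f(4) = 3/7, f(5) = 1/7
Renewal equation for m(n) = E[N_n]: condition on τ_1 = k (if k <= n, one arrival plus a fresh copy on the remaining n−k steps): m(n) = F(n) + Σ_{k<=n} f(k)·m(n−k), where F(n) = P(τ <= n) and m(0) = 0
m(1) = F(1) = 1/7
m(2) = F(2) + f(1)·m(1) = 2/7 + 1/7·1/7 = 15/49
m(3) = F(3) + f(1)·m(2) + f(2)·m(1) = 3/7 + 1/7·15/49 + 1/7·1/7 = 169/343
m(4) = F(4) + f(1)·m(3) + f(2)·m(2) + f(3)·m(1) = 6/7 + 1/7·169/343 + 1/7·15/49 + 1/7·1/7 = 2381/2401
m(5) = F(5) + f(1)·m(4) + f(2)·m(3) + f(3)·m(2) + f(4)·m(1) = 1 + 1/7·2381/2401 + 1/7·169/343 + 1/7·15/49 + 3/7·1/7 = 22135/16807
m(6) = F(6) + f(1)·m(5) + f(2)·m(4) + f(3)·m(3) + f(4)·m(2) + f(5)·m(1) = 1 + 1/7·22135/16807 + 1/7·2381/2401 + 1/7·169/343 + 3/7·15/49 + 1/7·1/7 = 182568/117649
E[N_6] = m(6) = 182568/117649


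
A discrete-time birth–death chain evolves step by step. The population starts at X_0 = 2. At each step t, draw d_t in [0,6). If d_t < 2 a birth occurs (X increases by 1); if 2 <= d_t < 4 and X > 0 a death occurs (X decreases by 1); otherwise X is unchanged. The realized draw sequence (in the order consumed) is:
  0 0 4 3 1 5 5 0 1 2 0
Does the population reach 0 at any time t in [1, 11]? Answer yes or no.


no

t=0: X=2, d=0 → birth, X_1=3
t=1: X=3, d=0 → birth, X_2=4
t=2: X=4, d=4 → hold, X_3=4
t=3: X=4, d=3 → death, X_4=3
t=4: X=3, d=1 → birth, X_5=4
t=5: X=4, d=5 → hold, X_6=4
t=6: X=4, d=5 → hold, X_7=4
t=7: X=4, d=0 → birth, X_8=5
t=8: X=5, d=1 → birth, X_9=6
t=9: X=6, d=2 → death, X_10=5
t=10: X=5, d=0 → birth, X_11=6


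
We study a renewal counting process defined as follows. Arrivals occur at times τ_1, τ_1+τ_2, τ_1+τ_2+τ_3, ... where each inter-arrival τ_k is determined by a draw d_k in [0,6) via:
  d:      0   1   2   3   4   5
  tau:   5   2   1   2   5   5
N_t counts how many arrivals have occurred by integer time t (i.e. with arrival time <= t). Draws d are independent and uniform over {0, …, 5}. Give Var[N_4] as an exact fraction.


Inter-arrival values over d=0..5: [5, 2, 1, 2, 5, 5]
Each d has probability 1/6, so the pmf of τ is: f(1) = 1/6, f(2) = 1/3, f(5) = 1/2
Let p_n(j) = P(N_n = j), with p_0 = [1]. Condition on τ_1: p_n(0) = P(τ > n), and for j >= 1, p_n(j) = Σ_{k<=n} f(k)·p_{n−k}(j−1)
p_1 = [5/6, 1/6]  (j = 0..1)
p_2 = [1/2, 17/36, 1/36]  (j = 0..2)
p_3 = [1/2, 13/36, 29/216, 1/216]  (j = 0..3)
p_4 = [1/2, 1/4, 47/216, 41/1296, 1/1296]  (j = 0..4)
E[N_4] = Σ j·p_4(j) = 1015/1296;  E[N_4²] = Σ j²·p_4(j) = 1837/1296
Var[N_4] = 1837/1296 − (1015/1296)² = 1350527/1679616

1350527/1679616


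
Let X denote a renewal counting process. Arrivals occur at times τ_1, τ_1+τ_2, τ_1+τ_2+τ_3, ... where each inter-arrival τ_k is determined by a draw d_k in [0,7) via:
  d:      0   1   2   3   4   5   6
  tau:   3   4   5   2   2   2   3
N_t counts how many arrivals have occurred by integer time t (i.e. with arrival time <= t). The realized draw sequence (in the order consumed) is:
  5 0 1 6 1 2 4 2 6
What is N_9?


3

draw d_1=5: τ_1=2, arrival time A_1=2
draw d_2=0: τ_2=3, arrival time A_2=5
draw d_3=1: τ_3=4, arrival time A_3=9
draw d_4=6: τ_4=3, arrival time A_4=12
draw d_5=1: τ_5=4, arrival time A_5=16
draw d_6=2: τ_6=5, arrival time A_6=21
draw d_7=4: τ_7=2, arrival time A_7=23
draw d_8=2: τ_8=5, arrival time A_8=28
draw d_9=6: τ_9=3, arrival time A_9=31
N_t over t=0..9: 0:0 1:0 2:1 3:1 4:1 5:2 6:2 7:2 8:2 9:3


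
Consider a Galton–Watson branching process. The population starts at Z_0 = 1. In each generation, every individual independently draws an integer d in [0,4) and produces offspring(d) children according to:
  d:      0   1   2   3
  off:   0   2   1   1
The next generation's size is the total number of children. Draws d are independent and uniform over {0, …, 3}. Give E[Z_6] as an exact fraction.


Outcome values over d=0..3: [0, 2, 1, 1]
Σy = 4, Σy² = 6, M = 4
μ = 4/4 = 1,  σ² = 6/4 − (1)² = 1/2
E[Z_0] = 1
E[Z_1] = 1·E[Z_0] = 1
E[Z_2] = 1·E[Z_1] = 1
E[Z_3] = 1·E[Z_2] = 1
E[Z_4] = 1·E[Z_3] = 1
E[Z_5] = 1·E[Z_4] = 1
E[Z_6] = 1·E[Z_5] = 1

1
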